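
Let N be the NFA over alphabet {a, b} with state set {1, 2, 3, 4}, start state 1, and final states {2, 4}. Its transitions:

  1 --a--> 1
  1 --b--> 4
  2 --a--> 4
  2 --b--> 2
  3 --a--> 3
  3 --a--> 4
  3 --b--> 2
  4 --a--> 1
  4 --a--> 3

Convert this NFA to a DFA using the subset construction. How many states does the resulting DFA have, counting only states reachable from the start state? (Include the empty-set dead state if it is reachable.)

7

Start state of the DFA: {1}.
{1} --a--> {1}  [seen]
{1} --b--> {4}  [new]
{4} --a--> {1, 3}  [new]
{4} --b--> ∅  [new]
{1, 3} --a--> {1, 3, 4}  [new]
{1, 3} --b--> {2, 4}  [new]
∅ --a--> ∅  [seen]
∅ --b--> ∅  [seen]
{1, 3, 4} --a--> {1, 3, 4}  [seen]
{1, 3, 4} --b--> {2, 4}  [seen]
{2, 4} --a--> {1, 3, 4}  [seen]
{2, 4} --b--> {2}  [new]
{2} --a--> {4}  [seen]
{2} --b--> {2}  [seen]
Reachable DFA states: {1}, {4}, {1, 3}, ∅, {1, 3, 4}, {2, 4}, {2}.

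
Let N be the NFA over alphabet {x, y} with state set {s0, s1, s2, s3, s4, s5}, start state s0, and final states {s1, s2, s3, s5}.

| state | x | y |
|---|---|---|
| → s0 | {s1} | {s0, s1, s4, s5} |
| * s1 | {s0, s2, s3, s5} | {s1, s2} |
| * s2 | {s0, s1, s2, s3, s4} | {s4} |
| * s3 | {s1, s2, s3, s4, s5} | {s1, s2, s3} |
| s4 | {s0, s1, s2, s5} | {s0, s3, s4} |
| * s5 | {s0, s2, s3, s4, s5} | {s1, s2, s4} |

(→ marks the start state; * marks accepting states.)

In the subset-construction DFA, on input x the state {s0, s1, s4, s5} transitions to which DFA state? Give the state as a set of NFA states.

{s0, s1, s2, s3, s4, s5}

δ(s0,x) = {s1}; δ(s1,x) = {s0, s2, s3, s5}; δ(s4,x) = {s0, s1, s2, s5}; δ(s5,x) = {s0, s2, s3, s4, s5}.
Union: {s0, s1, s2, s3, s4, s5}.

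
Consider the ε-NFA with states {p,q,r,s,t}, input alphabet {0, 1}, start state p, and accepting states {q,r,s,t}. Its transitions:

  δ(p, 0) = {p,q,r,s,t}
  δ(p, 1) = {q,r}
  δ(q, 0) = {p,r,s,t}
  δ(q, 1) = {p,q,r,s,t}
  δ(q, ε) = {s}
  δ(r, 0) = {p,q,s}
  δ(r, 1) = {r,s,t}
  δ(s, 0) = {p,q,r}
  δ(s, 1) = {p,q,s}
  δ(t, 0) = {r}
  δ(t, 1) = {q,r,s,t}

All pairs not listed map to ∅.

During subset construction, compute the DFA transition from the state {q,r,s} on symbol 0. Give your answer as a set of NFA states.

δ(q,0) = {p,r,s,t}; δ(r,0) = {p,q,s}; δ(s,0) = {p,q,r}.
Union: {p,q,r,s,t}.

{p,q,r,s,t}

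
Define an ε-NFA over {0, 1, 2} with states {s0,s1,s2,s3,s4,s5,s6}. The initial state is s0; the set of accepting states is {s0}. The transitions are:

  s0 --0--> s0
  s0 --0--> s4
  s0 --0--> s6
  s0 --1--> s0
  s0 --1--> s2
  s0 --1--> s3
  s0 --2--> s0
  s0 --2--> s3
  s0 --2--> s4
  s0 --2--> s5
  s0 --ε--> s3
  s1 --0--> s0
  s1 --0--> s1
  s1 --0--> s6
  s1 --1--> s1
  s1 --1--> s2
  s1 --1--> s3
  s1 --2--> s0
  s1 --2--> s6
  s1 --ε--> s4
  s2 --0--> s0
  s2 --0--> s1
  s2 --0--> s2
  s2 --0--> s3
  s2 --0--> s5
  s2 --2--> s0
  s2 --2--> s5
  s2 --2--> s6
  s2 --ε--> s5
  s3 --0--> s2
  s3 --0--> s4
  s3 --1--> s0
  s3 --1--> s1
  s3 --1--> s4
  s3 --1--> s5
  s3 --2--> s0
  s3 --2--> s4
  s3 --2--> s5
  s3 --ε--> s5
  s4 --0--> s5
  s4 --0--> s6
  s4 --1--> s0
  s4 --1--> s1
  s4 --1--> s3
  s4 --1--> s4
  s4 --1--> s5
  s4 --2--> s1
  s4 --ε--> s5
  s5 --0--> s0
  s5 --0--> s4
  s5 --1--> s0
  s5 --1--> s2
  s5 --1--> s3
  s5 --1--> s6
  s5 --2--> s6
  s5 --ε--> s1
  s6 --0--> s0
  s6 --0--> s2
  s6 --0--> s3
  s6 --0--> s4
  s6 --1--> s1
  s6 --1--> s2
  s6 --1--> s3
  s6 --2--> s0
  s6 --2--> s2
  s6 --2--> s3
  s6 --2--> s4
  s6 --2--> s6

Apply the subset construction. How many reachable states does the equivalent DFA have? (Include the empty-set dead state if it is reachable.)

Start state of the DFA: {s0,s1,s3,s4,s5} (ε-closure of the NFA start).
{s0,s1,s3,s4,s5} --0--> {s0,s1,s2,s3,s4,s5,s6}  [new]
{s0,s1,s3,s4,s5} --1--> {s0,s1,s2,s3,s4,s5,s6}  [seen]
{s0,s1,s3,s4,s5} --2--> {s0,s1,s3,s4,s5,s6}  [new]
{s0,s1,s2,s3,s4,s5,s6} --0--> {s0,s1,s2,s3,s4,s5,s6}  [seen]
{s0,s1,s2,s3,s4,s5,s6} --1--> {s0,s1,s2,s3,s4,s5,s6}  [seen]
{s0,s1,s2,s3,s4,s5,s6} --2--> {s0,s1,s2,s3,s4,s5,s6}  [seen]
{s0,s1,s3,s4,s5,s6} --0--> {s0,s1,s2,s3,s4,s5,s6}  [seen]
{s0,s1,s3,s4,s5,s6} --1--> {s0,s1,s2,s3,s4,s5,s6}  [seen]
{s0,s1,s3,s4,s5,s6} --2--> {s0,s1,s2,s3,s4,s5,s6}  [seen]
Reachable DFA states: {s0,s1,s3,s4,s5}, {s0,s1,s2,s3,s4,s5,s6}, {s0,s1,s3,s4,s5,s6}.

3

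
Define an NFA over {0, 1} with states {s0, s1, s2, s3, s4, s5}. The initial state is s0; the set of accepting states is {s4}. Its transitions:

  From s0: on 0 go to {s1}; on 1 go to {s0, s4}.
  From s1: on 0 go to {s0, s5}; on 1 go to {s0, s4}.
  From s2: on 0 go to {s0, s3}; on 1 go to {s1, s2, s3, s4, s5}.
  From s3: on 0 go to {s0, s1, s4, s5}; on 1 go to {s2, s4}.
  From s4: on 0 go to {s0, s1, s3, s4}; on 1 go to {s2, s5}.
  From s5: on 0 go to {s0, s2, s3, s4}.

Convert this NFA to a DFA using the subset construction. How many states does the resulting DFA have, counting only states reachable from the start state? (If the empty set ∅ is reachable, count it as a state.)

Start state of the DFA: {s0}.
{s0} --0--> {s1}  [new]
{s0} --1--> {s0, s4}  [new]
{s1} --0--> {s0, s5}  [new]
{s1} --1--> {s0, s4}  [seen]
{s0, s4} --0--> {s0, s1, s3, s4}  [new]
{s0, s4} --1--> {s0, s2, s4, s5}  [new]
{s0, s5} --0--> {s0, s1, s2, s3, s4}  [new]
{s0, s5} --1--> {s0, s4}  [seen]
{s0, s1, s3, s4} --0--> {s0, s1, s3, s4, s5}  [new]
{s0, s1, s3, s4} --1--> {s0, s2, s4, s5}  [seen]
{s0, s2, s4, s5} --0--> {s0, s1, s2, s3, s4}  [seen]
{s0, s2, s4, s5} --1--> {s0, s1, s2, s3, s4, s5}  [new]
{s0, s1, s2, s3, s4} --0--> {s0, s1, s3, s4, s5}  [seen]
{s0, s1, s2, s3, s4} --1--> {s0, s1, s2, s3, s4, s5}  [seen]
{s0, s1, s3, s4, s5} --0--> {s0, s1, s2, s3, s4, s5}  [seen]
{s0, s1, s3, s4, s5} --1--> {s0, s2, s4, s5}  [seen]
{s0, s1, s2, s3, s4, s5} --0--> {s0, s1, s2, s3, s4, s5}  [seen]
{s0, s1, s2, s3, s4, s5} --1--> {s0, s1, s2, s3, s4, s5}  [seen]
Reachable DFA states: {s0}, {s1}, {s0, s4}, {s0, s5}, {s0, s1, s3, s4}, {s0, s2, s4, s5}, {s0, s1, s2, s3, s4}, {s0, s1, s3, s4, s5}, {s0, s1, s2, s3, s4, s5}.

9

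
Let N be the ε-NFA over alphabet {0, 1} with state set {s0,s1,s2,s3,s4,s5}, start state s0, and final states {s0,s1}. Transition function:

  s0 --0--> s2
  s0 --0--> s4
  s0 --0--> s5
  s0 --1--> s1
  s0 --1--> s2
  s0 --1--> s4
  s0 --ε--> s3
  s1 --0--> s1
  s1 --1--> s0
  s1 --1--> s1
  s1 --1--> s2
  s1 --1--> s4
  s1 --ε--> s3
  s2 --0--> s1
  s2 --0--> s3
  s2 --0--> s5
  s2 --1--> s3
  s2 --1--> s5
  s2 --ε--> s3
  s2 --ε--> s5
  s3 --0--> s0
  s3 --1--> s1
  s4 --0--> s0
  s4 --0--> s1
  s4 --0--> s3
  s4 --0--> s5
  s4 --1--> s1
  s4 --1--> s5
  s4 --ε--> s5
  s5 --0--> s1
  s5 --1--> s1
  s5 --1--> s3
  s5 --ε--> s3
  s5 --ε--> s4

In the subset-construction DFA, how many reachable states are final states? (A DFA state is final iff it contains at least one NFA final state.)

5

Start state of the DFA: {s0,s3} (ε-closure of the NFA start).
{s0,s3} --0--> {s0,s2,s3,s4,s5}  [new]
{s0,s3} --1--> {s1,s2,s3,s4,s5}  [new]
{s0,s2,s3,s4,s5} --0--> {s0,s1,s2,s3,s4,s5}  [new]
{s0,s2,s3,s4,s5} --1--> {s1,s2,s3,s4,s5}  [seen]
{s1,s2,s3,s4,s5} --0--> {s0,s1,s3,s4,s5}  [new]
{s1,s2,s3,s4,s5} --1--> {s0,s1,s2,s3,s4,s5}  [seen]
{s0,s1,s2,s3,s4,s5} --0--> {s0,s1,s2,s3,s4,s5}  [seen]
{s0,s1,s2,s3,s4,s5} --1--> {s0,s1,s2,s3,s4,s5}  [seen]
{s0,s1,s3,s4,s5} --0--> {s0,s1,s2,s3,s4,s5}  [seen]
{s0,s1,s3,s4,s5} --1--> {s0,s1,s2,s3,s4,s5}  [seen]
Reachable DFA states: {s0,s3}, {s0,s2,s3,s4,s5}, {s1,s2,s3,s4,s5}, {s0,s1,s2,s3,s4,s5}, {s0,s1,s3,s4,s5}.
Accepting DFA states (contain an NFA accepting state): {s0,s3}, {s0,s2,s3,s4,s5}, {s1,s2,s3,s4,s5}, {s0,s1,s2,s3,s4,s5}, {s0,s1,s3,s4,s5}.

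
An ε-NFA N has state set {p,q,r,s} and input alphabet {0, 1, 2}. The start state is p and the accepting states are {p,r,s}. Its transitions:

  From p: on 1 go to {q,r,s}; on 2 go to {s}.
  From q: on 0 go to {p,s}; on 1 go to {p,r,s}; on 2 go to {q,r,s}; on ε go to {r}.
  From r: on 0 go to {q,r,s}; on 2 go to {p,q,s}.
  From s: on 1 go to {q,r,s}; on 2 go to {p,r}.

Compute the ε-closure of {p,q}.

Begin with {p,q}.
q →ε {r}; add r.
ε-closure = {p,q,r}.

{p,q,r}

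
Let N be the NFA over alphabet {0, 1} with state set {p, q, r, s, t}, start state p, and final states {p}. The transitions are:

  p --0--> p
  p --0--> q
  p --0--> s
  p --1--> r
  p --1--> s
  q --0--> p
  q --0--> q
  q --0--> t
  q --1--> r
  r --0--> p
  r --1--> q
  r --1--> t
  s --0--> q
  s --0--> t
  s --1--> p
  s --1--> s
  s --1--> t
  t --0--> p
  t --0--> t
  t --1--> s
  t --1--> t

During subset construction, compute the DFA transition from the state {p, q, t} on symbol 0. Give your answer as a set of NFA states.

{p, q, s, t}

δ(p,0) = {p, q, s}; δ(q,0) = {p, q, t}; δ(t,0) = {p, t}.
Union: {p, q, s, t}.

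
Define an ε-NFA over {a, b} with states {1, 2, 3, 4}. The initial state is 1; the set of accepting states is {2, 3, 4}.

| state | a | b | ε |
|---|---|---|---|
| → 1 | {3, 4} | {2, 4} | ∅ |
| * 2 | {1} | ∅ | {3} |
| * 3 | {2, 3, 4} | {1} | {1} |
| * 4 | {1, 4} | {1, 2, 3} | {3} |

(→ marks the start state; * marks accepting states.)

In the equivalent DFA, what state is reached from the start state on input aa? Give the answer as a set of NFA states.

Start: {1}.
δ(1,a) = {3, 4}.
Union: {3, 4}.
ε-closure gives {1, 3, 4}.
After a: {1, 3, 4}.
δ(1,a) = {3, 4}; δ(3,a) = {2, 3, 4}; δ(4,a) = {1, 4}.
Union: {1, 2, 3, 4}.
After a: {1, 2, 3, 4}.

{1, 2, 3, 4}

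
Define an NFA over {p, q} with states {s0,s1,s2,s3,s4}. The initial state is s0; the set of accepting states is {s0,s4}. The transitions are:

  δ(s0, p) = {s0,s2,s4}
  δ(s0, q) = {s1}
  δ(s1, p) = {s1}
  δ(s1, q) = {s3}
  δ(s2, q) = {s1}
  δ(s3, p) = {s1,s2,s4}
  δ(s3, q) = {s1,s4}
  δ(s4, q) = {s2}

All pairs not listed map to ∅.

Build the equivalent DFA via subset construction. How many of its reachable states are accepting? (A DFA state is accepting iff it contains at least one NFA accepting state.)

6

Start state of the DFA: {s0}.
{s0} --p--> {s0,s2,s4}  [new]
{s0} --q--> {s1}  [new]
{s0,s2,s4} --p--> {s0,s2,s4}  [seen]
{s0,s2,s4} --q--> {s1,s2}  [new]
{s1} --p--> {s1}  [seen]
{s1} --q--> {s3}  [new]
{s1,s2} --p--> {s1}  [seen]
{s1,s2} --q--> {s1,s3}  [new]
{s3} --p--> {s1,s2,s4}  [new]
{s3} --q--> {s1,s4}  [new]
{s1,s3} --p--> {s1,s2,s4}  [seen]
{s1,s3} --q--> {s1,s3,s4}  [new]
{s1,s2,s4} --p--> {s1}  [seen]
{s1,s2,s4} --q--> {s1,s2,s3}  [new]
{s1,s4} --p--> {s1}  [seen]
{s1,s4} --q--> {s2,s3}  [new]
{s1,s3,s4} --p--> {s1,s2,s4}  [seen]
{s1,s3,s4} --q--> {s1,s2,s3,s4}  [new]
{s1,s2,s3} --p--> {s1,s2,s4}  [seen]
{s1,s2,s3} --q--> {s1,s3,s4}  [seen]
{s2,s3} --p--> {s1,s2,s4}  [seen]
{s2,s3} --q--> {s1,s4}  [seen]
{s1,s2,s3,s4} --p--> {s1,s2,s4}  [seen]
{s1,s2,s3,s4} --q--> {s1,s2,s3,s4}  [seen]
Reachable DFA states: {s0}, {s0,s2,s4}, {s1}, {s1,s2}, {s3}, {s1,s3}, {s1,s2,s4}, {s1,s4}, {s1,s3,s4}, {s1,s2,s3}, {s2,s3}, {s1,s2,s3,s4}.
Accepting DFA states (contain an NFA accepting state): {s0}, {s0,s2,s4}, {s1,s2,s4}, {s1,s4}, {s1,s3,s4}, {s1,s2,s3,s4}.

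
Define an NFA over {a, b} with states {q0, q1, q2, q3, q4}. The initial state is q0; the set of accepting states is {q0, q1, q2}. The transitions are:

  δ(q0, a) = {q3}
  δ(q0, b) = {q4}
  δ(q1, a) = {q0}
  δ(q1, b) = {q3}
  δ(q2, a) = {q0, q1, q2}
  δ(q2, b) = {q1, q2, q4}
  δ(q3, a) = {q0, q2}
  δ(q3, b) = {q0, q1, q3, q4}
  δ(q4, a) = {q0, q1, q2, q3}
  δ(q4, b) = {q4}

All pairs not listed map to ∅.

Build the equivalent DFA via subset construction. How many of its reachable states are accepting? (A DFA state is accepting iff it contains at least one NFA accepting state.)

Start state of the DFA: {q0}.
{q0} --a--> {q3}  [new]
{q0} --b--> {q4}  [new]
{q3} --a--> {q0, q2}  [new]
{q3} --b--> {q0, q1, q3, q4}  [new]
{q4} --a--> {q0, q1, q2, q3}  [new]
{q4} --b--> {q4}  [seen]
{q0, q2} --a--> {q0, q1, q2, q3}  [seen]
{q0, q2} --b--> {q1, q2, q4}  [new]
{q0, q1, q3, q4} --a--> {q0, q1, q2, q3}  [seen]
{q0, q1, q3, q4} --b--> {q0, q1, q3, q4}  [seen]
{q0, q1, q2, q3} --a--> {q0, q1, q2, q3}  [seen]
{q0, q1, q2, q3} --b--> {q0, q1, q2, q3, q4}  [new]
{q1, q2, q4} --a--> {q0, q1, q2, q3}  [seen]
{q1, q2, q4} --b--> {q1, q2, q3, q4}  [new]
{q0, q1, q2, q3, q4} --a--> {q0, q1, q2, q3}  [seen]
{q0, q1, q2, q3, q4} --b--> {q0, q1, q2, q3, q4}  [seen]
{q1, q2, q3, q4} --a--> {q0, q1, q2, q3}  [seen]
{q1, q2, q3, q4} --b--> {q0, q1, q2, q3, q4}  [seen]
Reachable DFA states: {q0}, {q3}, {q4}, {q0, q2}, {q0, q1, q3, q4}, {q0, q1, q2, q3}, {q1, q2, q4}, {q0, q1, q2, q3, q4}, {q1, q2, q3, q4}.
Accepting DFA states (contain an NFA accepting state): {q0}, {q0, q2}, {q0, q1, q3, q4}, {q0, q1, q2, q3}, {q1, q2, q4}, {q0, q1, q2, q3, q4}, {q1, q2, q3, q4}.

7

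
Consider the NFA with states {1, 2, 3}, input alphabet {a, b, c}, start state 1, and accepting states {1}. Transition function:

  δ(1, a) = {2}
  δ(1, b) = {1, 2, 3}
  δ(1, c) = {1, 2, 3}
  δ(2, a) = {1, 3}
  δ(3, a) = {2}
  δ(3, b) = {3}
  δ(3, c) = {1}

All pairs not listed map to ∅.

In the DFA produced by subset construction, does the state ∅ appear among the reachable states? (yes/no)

yes

Start state of the DFA: {1}.
{1} --a--> {2}  [new]
{1} --b--> {1, 2, 3}  [new]
{1} --c--> {1, 2, 3}  [seen]
{2} --a--> {1, 3}  [new]
{2} --b--> ∅  [new]
{2} --c--> ∅  [seen]
{1, 2, 3} --a--> {1, 2, 3}  [seen]
{1, 2, 3} --b--> {1, 2, 3}  [seen]
{1, 2, 3} --c--> {1, 2, 3}  [seen]
{1, 3} --a--> {2}  [seen]
{1, 3} --b--> {1, 2, 3}  [seen]
{1, 3} --c--> {1, 2, 3}  [seen]
∅ --a--> ∅  [seen]
∅ --b--> ∅  [seen]
∅ --c--> ∅  [seen]
Reachable DFA states: {1}, {2}, {1, 2, 3}, {1, 3}, ∅.
∅ is among them.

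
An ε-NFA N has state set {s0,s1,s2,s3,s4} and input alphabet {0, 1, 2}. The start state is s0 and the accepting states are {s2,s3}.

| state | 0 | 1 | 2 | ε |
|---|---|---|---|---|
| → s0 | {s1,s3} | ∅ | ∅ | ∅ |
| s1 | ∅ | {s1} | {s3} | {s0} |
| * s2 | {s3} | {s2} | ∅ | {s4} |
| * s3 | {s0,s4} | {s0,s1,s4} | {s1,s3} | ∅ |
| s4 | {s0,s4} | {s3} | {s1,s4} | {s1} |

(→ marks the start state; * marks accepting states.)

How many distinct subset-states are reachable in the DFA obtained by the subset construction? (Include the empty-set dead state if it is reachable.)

5

Start state of the DFA: {s0} (ε-closure of the NFA start).
{s0} --0--> {s0,s1,s3}  [new]
{s0} --1--> ∅  [new]
{s0} --2--> ∅  [seen]
{s0,s1,s3} --0--> {s0,s1,s3,s4}  [new]
{s0,s1,s3} --1--> {s0,s1,s4}  [new]
{s0,s1,s3} --2--> {s0,s1,s3}  [seen]
∅ --0--> ∅  [seen]
∅ --1--> ∅  [seen]
∅ --2--> ∅  [seen]
{s0,s1,s3,s4} --0--> {s0,s1,s3,s4}  [seen]
{s0,s1,s3,s4} --1--> {s0,s1,s3,s4}  [seen]
{s0,s1,s3,s4} --2--> {s0,s1,s3,s4}  [seen]
{s0,s1,s4} --0--> {s0,s1,s3,s4}  [seen]
{s0,s1,s4} --1--> {s0,s1,s3}  [seen]
{s0,s1,s4} --2--> {s0,s1,s3,s4}  [seen]
Reachable DFA states: {s0}, {s0,s1,s3}, ∅, {s0,s1,s3,s4}, {s0,s1,s4}.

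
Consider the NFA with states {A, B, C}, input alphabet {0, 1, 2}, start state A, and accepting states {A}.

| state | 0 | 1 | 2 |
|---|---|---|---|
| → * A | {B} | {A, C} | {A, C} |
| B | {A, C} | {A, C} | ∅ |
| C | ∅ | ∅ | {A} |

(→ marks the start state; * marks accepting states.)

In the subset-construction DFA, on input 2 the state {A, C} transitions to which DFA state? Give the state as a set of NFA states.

δ(A,2) = {A, C}; δ(C,2) = {A}.
Union: {A, C}.

{A, C}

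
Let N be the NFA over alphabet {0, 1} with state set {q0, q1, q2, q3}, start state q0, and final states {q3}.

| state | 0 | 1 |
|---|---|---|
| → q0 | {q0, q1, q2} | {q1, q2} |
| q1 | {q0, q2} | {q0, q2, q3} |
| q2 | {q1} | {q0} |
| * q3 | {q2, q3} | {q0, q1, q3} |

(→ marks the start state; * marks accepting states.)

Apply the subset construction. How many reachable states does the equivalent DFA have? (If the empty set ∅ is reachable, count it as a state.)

5

Start state of the DFA: {q0}.
{q0} --0--> {q0, q1, q2}  [new]
{q0} --1--> {q1, q2}  [new]
{q0, q1, q2} --0--> {q0, q1, q2}  [seen]
{q0, q1, q2} --1--> {q0, q1, q2, q3}  [new]
{q1, q2} --0--> {q0, q1, q2}  [seen]
{q1, q2} --1--> {q0, q2, q3}  [new]
{q0, q1, q2, q3} --0--> {q0, q1, q2, q3}  [seen]
{q0, q1, q2, q3} --1--> {q0, q1, q2, q3}  [seen]
{q0, q2, q3} --0--> {q0, q1, q2, q3}  [seen]
{q0, q2, q3} --1--> {q0, q1, q2, q3}  [seen]
Reachable DFA states: {q0}, {q0, q1, q2}, {q1, q2}, {q0, q1, q2, q3}, {q0, q2, q3}.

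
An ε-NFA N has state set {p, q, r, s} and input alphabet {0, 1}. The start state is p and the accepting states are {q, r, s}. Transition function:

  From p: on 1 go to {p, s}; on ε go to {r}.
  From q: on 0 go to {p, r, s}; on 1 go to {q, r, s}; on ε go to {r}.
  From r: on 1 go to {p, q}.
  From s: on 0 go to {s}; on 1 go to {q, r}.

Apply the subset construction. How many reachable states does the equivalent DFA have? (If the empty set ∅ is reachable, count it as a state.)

Start state of the DFA: {p, r} (ε-closure of the NFA start).
{p, r} --0--> ∅  [new]
{p, r} --1--> {p, q, r, s}  [new]
∅ --0--> ∅  [seen]
∅ --1--> ∅  [seen]
{p, q, r, s} --0--> {p, r, s}  [new]
{p, q, r, s} --1--> {p, q, r, s}  [seen]
{p, r, s} --0--> {s}  [new]
{p, r, s} --1--> {p, q, r, s}  [seen]
{s} --0--> {s}  [seen]
{s} --1--> {q, r}  [new]
{q, r} --0--> {p, r, s}  [seen]
{q, r} --1--> {p, q, r, s}  [seen]
Reachable DFA states: {p, r}, ∅, {p, q, r, s}, {p, r, s}, {s}, {q, r}.

6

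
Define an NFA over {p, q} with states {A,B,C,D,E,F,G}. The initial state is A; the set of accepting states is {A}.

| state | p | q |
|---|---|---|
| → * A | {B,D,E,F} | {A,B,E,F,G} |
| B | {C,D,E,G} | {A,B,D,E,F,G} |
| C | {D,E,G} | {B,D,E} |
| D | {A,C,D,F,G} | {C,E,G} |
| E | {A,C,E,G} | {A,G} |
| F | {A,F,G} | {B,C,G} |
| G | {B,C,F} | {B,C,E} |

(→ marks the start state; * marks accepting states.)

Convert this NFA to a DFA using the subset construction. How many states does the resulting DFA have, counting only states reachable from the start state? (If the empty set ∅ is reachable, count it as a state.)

Start state of the DFA: {A}.
{A} --p--> {B,D,E,F}  [new]
{A} --q--> {A,B,E,F,G}  [new]
{B,D,E,F} --p--> {A,C,D,E,F,G}  [new]
{B,D,E,F} --q--> {A,B,C,D,E,F,G}  [new]
{A,B,E,F,G} --p--> {A,B,C,D,E,F,G}  [seen]
{A,B,E,F,G} --q--> {A,B,C,D,E,F,G}  [seen]
{A,C,D,E,F,G} --p--> {A,B,C,D,E,F,G}  [seen]
{A,C,D,E,F,G} --q--> {A,B,C,D,E,F,G}  [seen]
{A,B,C,D,E,F,G} --p--> {A,B,C,D,E,F,G}  [seen]
{A,B,C,D,E,F,G} --q--> {A,B,C,D,E,F,G}  [seen]
Reachable DFA states: {A}, {B,D,E,F}, {A,B,E,F,G}, {A,C,D,E,F,G}, {A,B,C,D,E,F,G}.

5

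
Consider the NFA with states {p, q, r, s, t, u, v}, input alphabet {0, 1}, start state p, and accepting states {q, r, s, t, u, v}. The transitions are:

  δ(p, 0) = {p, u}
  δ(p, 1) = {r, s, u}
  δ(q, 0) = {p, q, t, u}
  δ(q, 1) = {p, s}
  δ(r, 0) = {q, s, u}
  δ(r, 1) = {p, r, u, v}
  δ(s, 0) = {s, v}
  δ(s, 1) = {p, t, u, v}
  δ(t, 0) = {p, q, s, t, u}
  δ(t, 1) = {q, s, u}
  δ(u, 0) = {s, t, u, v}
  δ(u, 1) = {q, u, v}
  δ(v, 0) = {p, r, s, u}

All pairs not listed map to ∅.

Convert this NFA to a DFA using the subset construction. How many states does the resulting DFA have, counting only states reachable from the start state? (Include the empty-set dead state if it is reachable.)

10

Start state of the DFA: {p}.
{p} --0--> {p, u}  [new]
{p} --1--> {r, s, u}  [new]
{p, u} --0--> {p, s, t, u, v}  [new]
{p, u} --1--> {q, r, s, u, v}  [new]
{r, s, u} --0--> {q, s, t, u, v}  [new]
{r, s, u} --1--> {p, q, r, t, u, v}  [new]
{p, s, t, u, v} --0--> {p, q, r, s, t, u, v}  [new]
{p, s, t, u, v} --1--> {p, q, r, s, t, u, v}  [seen]
{q, r, s, u, v} --0--> {p, q, r, s, t, u, v}  [seen]
{q, r, s, u, v} --1--> {p, q, r, s, t, u, v}  [seen]
{q, s, t, u, v} --0--> {p, q, r, s, t, u, v}  [seen]
{q, s, t, u, v} --1--> {p, q, s, t, u, v}  [new]
{p, q, r, t, u, v} --0--> {p, q, r, s, t, u, v}  [seen]
{p, q, r, t, u, v} --1--> {p, q, r, s, u, v}  [new]
{p, q, r, s, t, u, v} --0--> {p, q, r, s, t, u, v}  [seen]
{p, q, r, s, t, u, v} --1--> {p, q, r, s, t, u, v}  [seen]
{p, q, s, t, u, v} --0--> {p, q, r, s, t, u, v}  [seen]
{p, q, s, t, u, v} --1--> {p, q, r, s, t, u, v}  [seen]
{p, q, r, s, u, v} --0--> {p, q, r, s, t, u, v}  [seen]
{p, q, r, s, u, v} --1--> {p, q, r, s, t, u, v}  [seen]
Reachable DFA states: {p}, {p, u}, {r, s, u}, {p, s, t, u, v}, {q, r, s, u, v}, {q, s, t, u, v}, {p, q, r, t, u, v}, {p, q, r, s, t, u, v}, {p, q, s, t, u, v}, {p, q, r, s, u, v}.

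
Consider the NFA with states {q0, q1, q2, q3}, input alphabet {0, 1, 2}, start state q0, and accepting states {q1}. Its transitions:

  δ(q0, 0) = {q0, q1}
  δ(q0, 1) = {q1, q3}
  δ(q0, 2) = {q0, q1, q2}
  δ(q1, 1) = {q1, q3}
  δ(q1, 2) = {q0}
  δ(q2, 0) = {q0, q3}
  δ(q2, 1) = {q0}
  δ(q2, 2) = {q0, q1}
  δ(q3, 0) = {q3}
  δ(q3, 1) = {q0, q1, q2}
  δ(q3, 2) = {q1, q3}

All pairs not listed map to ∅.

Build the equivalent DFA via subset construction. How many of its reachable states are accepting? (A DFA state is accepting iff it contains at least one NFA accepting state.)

5

Start state of the DFA: {q0}.
{q0} --0--> {q0, q1}  [new]
{q0} --1--> {q1, q3}  [new]
{q0} --2--> {q0, q1, q2}  [new]
{q0, q1} --0--> {q0, q1}  [seen]
{q0, q1} --1--> {q1, q3}  [seen]
{q0, q1} --2--> {q0, q1, q2}  [seen]
{q1, q3} --0--> {q3}  [new]
{q1, q3} --1--> {q0, q1, q2, q3}  [new]
{q1, q3} --2--> {q0, q1, q3}  [new]
{q0, q1, q2} --0--> {q0, q1, q3}  [seen]
{q0, q1, q2} --1--> {q0, q1, q3}  [seen]
{q0, q1, q2} --2--> {q0, q1, q2}  [seen]
{q3} --0--> {q3}  [seen]
{q3} --1--> {q0, q1, q2}  [seen]
{q3} --2--> {q1, q3}  [seen]
{q0, q1, q2, q3} --0--> {q0, q1, q3}  [seen]
{q0, q1, q2, q3} --1--> {q0, q1, q2, q3}  [seen]
{q0, q1, q2, q3} --2--> {q0, q1, q2, q3}  [seen]
{q0, q1, q3} --0--> {q0, q1, q3}  [seen]
{q0, q1, q3} --1--> {q0, q1, q2, q3}  [seen]
{q0, q1, q3} --2--> {q0, q1, q2, q3}  [seen]
Reachable DFA states: {q0}, {q0, q1}, {q1, q3}, {q0, q1, q2}, {q3}, {q0, q1, q2, q3}, {q0, q1, q3}.
Accepting DFA states (contain an NFA accepting state): {q0, q1}, {q1, q3}, {q0, q1, q2}, {q0, q1, q2, q3}, {q0, q1, q3}.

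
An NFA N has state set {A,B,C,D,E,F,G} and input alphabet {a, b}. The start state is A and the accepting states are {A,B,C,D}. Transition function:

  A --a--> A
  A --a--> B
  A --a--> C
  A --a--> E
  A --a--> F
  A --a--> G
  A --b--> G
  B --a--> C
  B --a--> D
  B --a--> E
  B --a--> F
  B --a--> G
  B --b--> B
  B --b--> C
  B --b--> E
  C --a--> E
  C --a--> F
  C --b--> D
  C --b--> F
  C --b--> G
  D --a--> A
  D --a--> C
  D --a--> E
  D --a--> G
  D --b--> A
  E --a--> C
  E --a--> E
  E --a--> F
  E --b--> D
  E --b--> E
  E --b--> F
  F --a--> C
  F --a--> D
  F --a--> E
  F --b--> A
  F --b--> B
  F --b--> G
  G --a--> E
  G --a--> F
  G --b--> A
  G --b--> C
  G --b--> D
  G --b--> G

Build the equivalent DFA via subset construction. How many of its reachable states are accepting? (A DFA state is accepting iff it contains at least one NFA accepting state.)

Start state of the DFA: {A}.
{A} --a--> {A,B,C,E,F,G}  [new]
{A} --b--> {G}  [new]
{A,B,C,E,F,G} --a--> {A,B,C,D,E,F,G}  [new]
{A,B,C,E,F,G} --b--> {A,B,C,D,E,F,G}  [seen]
{G} --a--> {E,F}  [new]
{G} --b--> {A,C,D,G}  [new]
{A,B,C,D,E,F,G} --a--> {A,B,C,D,E,F,G}  [seen]
{A,B,C,D,E,F,G} --b--> {A,B,C,D,E,F,G}  [seen]
{E,F} --a--> {C,D,E,F}  [new]
{E,F} --b--> {A,B,D,E,F,G}  [new]
{A,C,D,G} --a--> {A,B,C,E,F,G}  [seen]
{A,C,D,G} --b--> {A,C,D,F,G}  [new]
{C,D,E,F} --a--> {A,C,D,E,F,G}  [new]
{C,D,E,F} --b--> {A,B,D,E,F,G}  [seen]
{A,B,D,E,F,G} --a--> {A,B,C,D,E,F,G}  [seen]
{A,B,D,E,F,G} --b--> {A,B,C,D,E,F,G}  [seen]
{A,C,D,F,G} --a--> {A,B,C,D,E,F,G}  [seen]
{A,C,D,F,G} --b--> {A,B,C,D,F,G}  [new]
{A,C,D,E,F,G} --a--> {A,B,C,D,E,F,G}  [seen]
{A,C,D,E,F,G} --b--> {A,B,C,D,E,F,G}  [seen]
{A,B,C,D,F,G} --a--> {A,B,C,D,E,F,G}  [seen]
{A,B,C,D,F,G} --b--> {A,B,C,D,E,F,G}  [seen]
Reachable DFA states: {A}, {A,B,C,E,F,G}, {G}, {A,B,C,D,E,F,G}, {E,F}, {A,C,D,G}, {C,D,E,F}, {A,B,D,E,F,G}, {A,C,D,F,G}, {A,C,D,E,F,G}, {A,B,C,D,F,G}.
Accepting DFA states (contain an NFA accepting state): {A}, {A,B,C,E,F,G}, {A,B,C,D,E,F,G}, {A,C,D,G}, {C,D,E,F}, {A,B,D,E,F,G}, {A,C,D,F,G}, {A,C,D,E,F,G}, {A,B,C,D,F,G}.

9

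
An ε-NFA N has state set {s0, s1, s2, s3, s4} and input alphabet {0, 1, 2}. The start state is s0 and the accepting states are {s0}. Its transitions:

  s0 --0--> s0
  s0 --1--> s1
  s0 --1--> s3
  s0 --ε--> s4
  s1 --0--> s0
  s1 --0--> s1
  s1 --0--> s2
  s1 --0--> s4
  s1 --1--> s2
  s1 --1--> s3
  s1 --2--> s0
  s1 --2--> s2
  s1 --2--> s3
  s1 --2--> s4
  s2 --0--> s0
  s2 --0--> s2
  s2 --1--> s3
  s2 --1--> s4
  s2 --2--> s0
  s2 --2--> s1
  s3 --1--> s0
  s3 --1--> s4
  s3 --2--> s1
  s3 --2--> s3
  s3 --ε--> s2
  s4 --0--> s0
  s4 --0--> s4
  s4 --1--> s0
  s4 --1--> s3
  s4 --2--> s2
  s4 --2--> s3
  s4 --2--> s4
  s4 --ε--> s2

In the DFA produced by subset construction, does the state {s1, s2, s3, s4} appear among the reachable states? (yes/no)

Start state of the DFA: {s0, s2, s4} (ε-closure of the NFA start).
{s0, s2, s4} --0--> {s0, s2, s4}  [seen]
{s0, s2, s4} --1--> {s0, s1, s2, s3, s4}  [new]
{s0, s2, s4} --2--> {s0, s1, s2, s3, s4}  [seen]
{s0, s1, s2, s3, s4} --0--> {s0, s1, s2, s4}  [new]
{s0, s1, s2, s3, s4} --1--> {s0, s1, s2, s3, s4}  [seen]
{s0, s1, s2, s3, s4} --2--> {s0, s1, s2, s3, s4}  [seen]
{s0, s1, s2, s4} --0--> {s0, s1, s2, s4}  [seen]
{s0, s1, s2, s4} --1--> {s0, s1, s2, s3, s4}  [seen]
{s0, s1, s2, s4} --2--> {s0, s1, s2, s3, s4}  [seen]
Reachable DFA states: {s0, s2, s4}, {s0, s1, s2, s3, s4}, {s0, s1, s2, s4}.
{s1, s2, s3, s4} is not among them.

no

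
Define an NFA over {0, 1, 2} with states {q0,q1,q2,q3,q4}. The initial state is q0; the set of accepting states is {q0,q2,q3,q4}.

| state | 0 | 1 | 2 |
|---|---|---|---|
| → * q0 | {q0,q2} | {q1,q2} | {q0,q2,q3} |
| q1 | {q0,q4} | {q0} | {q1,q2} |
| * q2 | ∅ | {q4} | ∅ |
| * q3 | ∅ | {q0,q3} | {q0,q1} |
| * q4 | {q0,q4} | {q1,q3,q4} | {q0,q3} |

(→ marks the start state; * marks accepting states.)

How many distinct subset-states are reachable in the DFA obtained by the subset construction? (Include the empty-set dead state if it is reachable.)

11

Start state of the DFA: {q0}.
{q0} --0--> {q0,q2}  [new]
{q0} --1--> {q1,q2}  [new]
{q0} --2--> {q0,q2,q3}  [new]
{q0,q2} --0--> {q0,q2}  [seen]
{q0,q2} --1--> {q1,q2,q4}  [new]
{q0,q2} --2--> {q0,q2,q3}  [seen]
{q1,q2} --0--> {q0,q4}  [new]
{q1,q2} --1--> {q0,q4}  [seen]
{q1,q2} --2--> {q1,q2}  [seen]
{q0,q2,q3} --0--> {q0,q2}  [seen]
{q0,q2,q3} --1--> {q0,q1,q2,q3,q4}  [new]
{q0,q2,q3} --2--> {q0,q1,q2,q3}  [new]
{q1,q2,q4} --0--> {q0,q4}  [seen]
{q1,q2,q4} --1--> {q0,q1,q3,q4}  [new]
{q1,q2,q4} --2--> {q0,q1,q2,q3}  [seen]
{q0,q4} --0--> {q0,q2,q4}  [new]
{q0,q4} --1--> {q1,q2,q3,q4}  [new]
{q0,q4} --2--> {q0,q2,q3}  [seen]
{q0,q1,q2,q3,q4} --0--> {q0,q2,q4}  [seen]
{q0,q1,q2,q3,q4} --1--> {q0,q1,q2,q3,q4}  [seen]
{q0,q1,q2,q3,q4} --2--> {q0,q1,q2,q3}  [seen]
{q0,q1,q2,q3} --0--> {q0,q2,q4}  [seen]
{q0,q1,q2,q3} --1--> {q0,q1,q2,q3,q4}  [seen]
{q0,q1,q2,q3} --2--> {q0,q1,q2,q3}  [seen]
{q0,q1,q3,q4} --0--> {q0,q2,q4}  [seen]
{q0,q1,q3,q4} --1--> {q0,q1,q2,q3,q4}  [seen]
{q0,q1,q3,q4} --2--> {q0,q1,q2,q3}  [seen]
{q0,q2,q4} --0--> {q0,q2,q4}  [seen]
{q0,q2,q4} --1--> {q1,q2,q3,q4}  [seen]
{q0,q2,q4} --2--> {q0,q2,q3}  [seen]
{q1,q2,q3,q4} --0--> {q0,q4}  [seen]
{q1,q2,q3,q4} --1--> {q0,q1,q3,q4}  [seen]
{q1,q2,q3,q4} --2--> {q0,q1,q2,q3}  [seen]
Reachable DFA states: {q0}, {q0,q2}, {q1,q2}, {q0,q2,q3}, {q1,q2,q4}, {q0,q4}, {q0,q1,q2,q3,q4}, {q0,q1,q2,q3}, {q0,q1,q3,q4}, {q0,q2,q4}, {q1,q2,q3,q4}.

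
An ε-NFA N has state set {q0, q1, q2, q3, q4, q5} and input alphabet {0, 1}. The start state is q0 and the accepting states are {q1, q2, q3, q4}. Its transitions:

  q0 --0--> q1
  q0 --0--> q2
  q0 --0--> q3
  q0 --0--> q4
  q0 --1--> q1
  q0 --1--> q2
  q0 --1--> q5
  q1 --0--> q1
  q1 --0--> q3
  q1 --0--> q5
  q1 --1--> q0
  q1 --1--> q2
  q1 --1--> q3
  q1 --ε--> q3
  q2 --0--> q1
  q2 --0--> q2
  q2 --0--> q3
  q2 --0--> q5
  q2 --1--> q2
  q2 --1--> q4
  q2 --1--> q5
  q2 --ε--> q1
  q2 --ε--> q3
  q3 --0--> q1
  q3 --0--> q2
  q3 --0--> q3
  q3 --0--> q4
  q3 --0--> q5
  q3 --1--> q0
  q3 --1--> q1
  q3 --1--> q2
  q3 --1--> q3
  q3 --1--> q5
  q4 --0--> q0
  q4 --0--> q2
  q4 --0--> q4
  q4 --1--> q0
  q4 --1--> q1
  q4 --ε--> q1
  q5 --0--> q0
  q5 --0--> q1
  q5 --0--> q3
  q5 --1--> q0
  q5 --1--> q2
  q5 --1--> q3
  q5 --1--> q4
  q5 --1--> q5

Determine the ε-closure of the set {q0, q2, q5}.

Begin with {q0, q2, q5}.
q2 →ε {q1, q3}; add q1, q3.
ε-closure = {q0, q1, q2, q3, q5}.

{q0, q1, q2, q3, q5}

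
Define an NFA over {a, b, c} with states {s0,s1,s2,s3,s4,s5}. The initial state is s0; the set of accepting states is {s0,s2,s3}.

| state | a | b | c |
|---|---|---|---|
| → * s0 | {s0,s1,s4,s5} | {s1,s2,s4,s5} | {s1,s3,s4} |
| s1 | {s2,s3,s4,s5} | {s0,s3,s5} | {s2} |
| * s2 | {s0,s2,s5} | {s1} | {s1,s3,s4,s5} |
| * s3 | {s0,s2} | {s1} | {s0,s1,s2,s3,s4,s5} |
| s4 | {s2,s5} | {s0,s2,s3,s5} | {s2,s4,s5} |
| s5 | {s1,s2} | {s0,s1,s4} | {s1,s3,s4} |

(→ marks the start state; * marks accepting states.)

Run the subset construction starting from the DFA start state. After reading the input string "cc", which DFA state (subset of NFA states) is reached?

Start: {s0}.
δ(s0,c) = {s1,s3,s4}.
Union: {s1,s3,s4}.
After c: {s1,s3,s4}.
δ(s1,c) = {s2}; δ(s3,c) = {s0,s1,s2,s3,s4,s5}; δ(s4,c) = {s2,s4,s5}.
Union: {s0,s1,s2,s3,s4,s5}.
After c: {s0,s1,s2,s3,s4,s5}.

{s0,s1,s2,s3,s4,s5}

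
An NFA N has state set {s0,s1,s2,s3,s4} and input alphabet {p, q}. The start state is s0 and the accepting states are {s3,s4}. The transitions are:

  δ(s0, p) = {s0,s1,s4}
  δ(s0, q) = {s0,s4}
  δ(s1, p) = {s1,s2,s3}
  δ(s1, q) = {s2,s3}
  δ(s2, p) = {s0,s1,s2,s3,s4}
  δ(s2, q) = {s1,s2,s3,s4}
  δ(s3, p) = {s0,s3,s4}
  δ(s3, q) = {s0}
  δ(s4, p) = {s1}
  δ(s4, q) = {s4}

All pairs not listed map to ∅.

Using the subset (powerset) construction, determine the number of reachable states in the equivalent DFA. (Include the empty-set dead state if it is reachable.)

5

Start state of the DFA: {s0}.
{s0} --p--> {s0,s1,s4}  [new]
{s0} --q--> {s0,s4}  [new]
{s0,s1,s4} --p--> {s0,s1,s2,s3,s4}  [new]
{s0,s1,s4} --q--> {s0,s2,s3,s4}  [new]
{s0,s4} --p--> {s0,s1,s4}  [seen]
{s0,s4} --q--> {s0,s4}  [seen]
{s0,s1,s2,s3,s4} --p--> {s0,s1,s2,s3,s4}  [seen]
{s0,s1,s2,s3,s4} --q--> {s0,s1,s2,s3,s4}  [seen]
{s0,s2,s3,s4} --p--> {s0,s1,s2,s3,s4}  [seen]
{s0,s2,s3,s4} --q--> {s0,s1,s2,s3,s4}  [seen]
Reachable DFA states: {s0}, {s0,s1,s4}, {s0,s4}, {s0,s1,s2,s3,s4}, {s0,s2,s3,s4}.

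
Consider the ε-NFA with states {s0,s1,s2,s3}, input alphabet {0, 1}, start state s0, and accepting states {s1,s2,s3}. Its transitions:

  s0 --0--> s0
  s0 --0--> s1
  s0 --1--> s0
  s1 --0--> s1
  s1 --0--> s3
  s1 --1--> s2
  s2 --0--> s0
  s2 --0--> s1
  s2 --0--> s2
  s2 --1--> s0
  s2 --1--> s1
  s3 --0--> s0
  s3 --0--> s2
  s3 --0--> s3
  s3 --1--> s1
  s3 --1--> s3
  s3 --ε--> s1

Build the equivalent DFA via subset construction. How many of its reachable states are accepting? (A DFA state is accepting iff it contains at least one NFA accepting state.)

5

Start state of the DFA: {s0} (ε-closure of the NFA start).
{s0} --0--> {s0,s1}  [new]
{s0} --1--> {s0}  [seen]
{s0,s1} --0--> {s0,s1,s3}  [new]
{s0,s1} --1--> {s0,s2}  [new]
{s0,s1,s3} --0--> {s0,s1,s2,s3}  [new]
{s0,s1,s3} --1--> {s0,s1,s2,s3}  [seen]
{s0,s2} --0--> {s0,s1,s2}  [new]
{s0,s2} --1--> {s0,s1}  [seen]
{s0,s1,s2,s3} --0--> {s0,s1,s2,s3}  [seen]
{s0,s1,s2,s3} --1--> {s0,s1,s2,s3}  [seen]
{s0,s1,s2} --0--> {s0,s1,s2,s3}  [seen]
{s0,s1,s2} --1--> {s0,s1,s2}  [seen]
Reachable DFA states: {s0}, {s0,s1}, {s0,s1,s3}, {s0,s2}, {s0,s1,s2,s3}, {s0,s1,s2}.
Accepting DFA states (contain an NFA accepting state): {s0,s1}, {s0,s1,s3}, {s0,s2}, {s0,s1,s2,s3}, {s0,s1,s2}.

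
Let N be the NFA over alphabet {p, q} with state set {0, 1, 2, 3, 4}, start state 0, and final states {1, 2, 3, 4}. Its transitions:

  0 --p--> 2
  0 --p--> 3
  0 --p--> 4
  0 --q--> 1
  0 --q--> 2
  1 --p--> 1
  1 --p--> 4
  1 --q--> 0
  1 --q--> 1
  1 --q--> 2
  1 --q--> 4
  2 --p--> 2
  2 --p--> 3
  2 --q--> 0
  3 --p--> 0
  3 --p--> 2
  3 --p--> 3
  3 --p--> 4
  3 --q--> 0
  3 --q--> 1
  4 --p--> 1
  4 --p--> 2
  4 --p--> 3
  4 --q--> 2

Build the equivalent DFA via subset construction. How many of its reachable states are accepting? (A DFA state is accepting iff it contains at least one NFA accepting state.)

Start state of the DFA: {0}.
{0} --p--> {2, 3, 4}  [new]
{0} --q--> {1, 2}  [new]
{2, 3, 4} --p--> {0, 1, 2, 3, 4}  [new]
{2, 3, 4} --q--> {0, 1, 2}  [new]
{1, 2} --p--> {1, 2, 3, 4}  [new]
{1, 2} --q--> {0, 1, 2, 4}  [new]
{0, 1, 2, 3, 4} --p--> {0, 1, 2, 3, 4}  [seen]
{0, 1, 2, 3, 4} --q--> {0, 1, 2, 4}  [seen]
{0, 1, 2} --p--> {1, 2, 3, 4}  [seen]
{0, 1, 2} --q--> {0, 1, 2, 4}  [seen]
{1, 2, 3, 4} --p--> {0, 1, 2, 3, 4}  [seen]
{1, 2, 3, 4} --q--> {0, 1, 2, 4}  [seen]
{0, 1, 2, 4} --p--> {1, 2, 3, 4}  [seen]
{0, 1, 2, 4} --q--> {0, 1, 2, 4}  [seen]
Reachable DFA states: {0}, {2, 3, 4}, {1, 2}, {0, 1, 2, 3, 4}, {0, 1, 2}, {1, 2, 3, 4}, {0, 1, 2, 4}.
Accepting DFA states (contain an NFA accepting state): {2, 3, 4}, {1, 2}, {0, 1, 2, 3, 4}, {0, 1, 2}, {1, 2, 3, 4}, {0, 1, 2, 4}.

6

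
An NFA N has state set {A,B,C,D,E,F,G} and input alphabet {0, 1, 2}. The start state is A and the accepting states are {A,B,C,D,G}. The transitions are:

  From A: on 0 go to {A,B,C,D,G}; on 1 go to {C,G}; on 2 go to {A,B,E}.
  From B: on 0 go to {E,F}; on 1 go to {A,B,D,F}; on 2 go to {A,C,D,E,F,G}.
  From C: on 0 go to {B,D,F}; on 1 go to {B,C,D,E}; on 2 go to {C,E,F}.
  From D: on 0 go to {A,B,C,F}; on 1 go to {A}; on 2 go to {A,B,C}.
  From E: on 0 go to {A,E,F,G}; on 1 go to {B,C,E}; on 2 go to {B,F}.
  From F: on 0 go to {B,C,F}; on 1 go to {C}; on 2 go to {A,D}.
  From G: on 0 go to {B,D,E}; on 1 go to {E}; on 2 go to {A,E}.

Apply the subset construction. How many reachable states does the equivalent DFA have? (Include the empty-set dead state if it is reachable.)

11

Start state of the DFA: {A}.
{A} --0--> {A,B,C,D,G}  [new]
{A} --1--> {C,G}  [new]
{A} --2--> {A,B,E}  [new]
{A,B,C,D,G} --0--> {A,B,C,D,E,F,G}  [new]
{A,B,C,D,G} --1--> {A,B,C,D,E,F,G}  [seen]
{A,B,C,D,G} --2--> {A,B,C,D,E,F,G}  [seen]
{C,G} --0--> {B,D,E,F}  [new]
{C,G} --1--> {B,C,D,E}  [new]
{C,G} --2--> {A,C,E,F}  [new]
{A,B,E} --0--> {A,B,C,D,E,F,G}  [seen]
{A,B,E} --1--> {A,B,C,D,E,F,G}  [seen]
{A,B,E} --2--> {A,B,C,D,E,F,G}  [seen]
{A,B,C,D,E,F,G} --0--> {A,B,C,D,E,F,G}  [seen]
{A,B,C,D,E,F,G} --1--> {A,B,C,D,E,F,G}  [seen]
{A,B,C,D,E,F,G} --2--> {A,B,C,D,E,F,G}  [seen]
{B,D,E,F} --0--> {A,B,C,E,F,G}  [new]
{B,D,E,F} --1--> {A,B,C,D,E,F}  [new]
{B,D,E,F} --2--> {A,B,C,D,E,F,G}  [seen]
{B,C,D,E} --0--> {A,B,C,D,E,F,G}  [seen]
{B,C,D,E} --1--> {A,B,C,D,E,F}  [seen]
{B,C,D,E} --2--> {A,B,C,D,E,F,G}  [seen]
{A,C,E,F} --0--> {A,B,C,D,E,F,G}  [seen]
{A,C,E,F} --1--> {B,C,D,E,G}  [new]
{A,C,E,F} --2--> {A,B,C,D,E,F}  [seen]
{A,B,C,E,F,G} --0--> {A,B,C,D,E,F,G}  [seen]
{A,B,C,E,F,G} --1--> {A,B,C,D,E,F,G}  [seen]
{A,B,C,E,F,G} --2--> {A,B,C,D,E,F,G}  [seen]
{A,B,C,D,E,F} --0--> {A,B,C,D,E,F,G}  [seen]
{A,B,C,D,E,F} --1--> {A,B,C,D,E,F,G}  [seen]
{A,B,C,D,E,F} --2--> {A,B,C,D,E,F,G}  [seen]
{B,C,D,E,G} --0--> {A,B,C,D,E,F,G}  [seen]
{B,C,D,E,G} --1--> {A,B,C,D,E,F}  [seen]
{B,C,D,E,G} --2--> {A,B,C,D,E,F,G}  [seen]
Reachable DFA states: {A}, {A,B,C,D,G}, {C,G}, {A,B,E}, {A,B,C,D,E,F,G}, {B,D,E,F}, {B,C,D,E}, {A,C,E,F}, {A,B,C,E,F,G}, {A,B,C,D,E,F}, {B,C,D,E,G}.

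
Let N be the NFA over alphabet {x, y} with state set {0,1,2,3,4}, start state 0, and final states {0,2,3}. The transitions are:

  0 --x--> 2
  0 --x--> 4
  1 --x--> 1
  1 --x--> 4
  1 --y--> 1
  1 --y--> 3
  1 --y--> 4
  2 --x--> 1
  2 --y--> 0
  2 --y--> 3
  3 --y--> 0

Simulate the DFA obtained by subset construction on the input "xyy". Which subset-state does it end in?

{0}

Start: {0}.
δ(0,x) = {2,4}.
Union: {2,4}.
After x: {2,4}.
δ(2,y) = {0,3}; δ(4,y) = ∅.
Union: {0,3}.
After y: {0,3}.
δ(0,y) = ∅; δ(3,y) = {0}.
Union: {0}.
After y: {0}.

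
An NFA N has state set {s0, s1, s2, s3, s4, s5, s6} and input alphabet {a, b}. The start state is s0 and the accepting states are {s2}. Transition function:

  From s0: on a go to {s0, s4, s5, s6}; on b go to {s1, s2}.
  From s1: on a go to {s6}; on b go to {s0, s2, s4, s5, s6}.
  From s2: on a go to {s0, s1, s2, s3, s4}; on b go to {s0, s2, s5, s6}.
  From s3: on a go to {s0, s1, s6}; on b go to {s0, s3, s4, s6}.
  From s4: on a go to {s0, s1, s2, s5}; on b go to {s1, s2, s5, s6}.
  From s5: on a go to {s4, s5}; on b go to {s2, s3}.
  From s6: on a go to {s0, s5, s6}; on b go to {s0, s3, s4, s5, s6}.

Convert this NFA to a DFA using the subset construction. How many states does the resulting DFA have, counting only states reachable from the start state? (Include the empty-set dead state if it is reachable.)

7

Start state of the DFA: {s0}.
{s0} --a--> {s0, s4, s5, s6}  [new]
{s0} --b--> {s1, s2}  [new]
{s0, s4, s5, s6} --a--> {s0, s1, s2, s4, s5, s6}  [new]
{s0, s4, s5, s6} --b--> {s0, s1, s2, s3, s4, s5, s6}  [new]
{s1, s2} --a--> {s0, s1, s2, s3, s4, s6}  [new]
{s1, s2} --b--> {s0, s2, s4, s5, s6}  [new]
{s0, s1, s2, s4, s5, s6} --a--> {s0, s1, s2, s3, s4, s5, s6}  [seen]
{s0, s1, s2, s4, s5, s6} --b--> {s0, s1, s2, s3, s4, s5, s6}  [seen]
{s0, s1, s2, s3, s4, s5, s6} --a--> {s0, s1, s2, s3, s4, s5, s6}  [seen]
{s0, s1, s2, s3, s4, s5, s6} --b--> {s0, s1, s2, s3, s4, s5, s6}  [seen]
{s0, s1, s2, s3, s4, s6} --a--> {s0, s1, s2, s3, s4, s5, s6}  [seen]
{s0, s1, s2, s3, s4, s6} --b--> {s0, s1, s2, s3, s4, s5, s6}  [seen]
{s0, s2, s4, s5, s6} --a--> {s0, s1, s2, s3, s4, s5, s6}  [seen]
{s0, s2, s4, s5, s6} --b--> {s0, s1, s2, s3, s4, s5, s6}  [seen]
Reachable DFA states: {s0}, {s0, s4, s5, s6}, {s1, s2}, {s0, s1, s2, s4, s5, s6}, {s0, s1, s2, s3, s4, s5, s6}, {s0, s1, s2, s3, s4, s6}, {s0, s2, s4, s5, s6}.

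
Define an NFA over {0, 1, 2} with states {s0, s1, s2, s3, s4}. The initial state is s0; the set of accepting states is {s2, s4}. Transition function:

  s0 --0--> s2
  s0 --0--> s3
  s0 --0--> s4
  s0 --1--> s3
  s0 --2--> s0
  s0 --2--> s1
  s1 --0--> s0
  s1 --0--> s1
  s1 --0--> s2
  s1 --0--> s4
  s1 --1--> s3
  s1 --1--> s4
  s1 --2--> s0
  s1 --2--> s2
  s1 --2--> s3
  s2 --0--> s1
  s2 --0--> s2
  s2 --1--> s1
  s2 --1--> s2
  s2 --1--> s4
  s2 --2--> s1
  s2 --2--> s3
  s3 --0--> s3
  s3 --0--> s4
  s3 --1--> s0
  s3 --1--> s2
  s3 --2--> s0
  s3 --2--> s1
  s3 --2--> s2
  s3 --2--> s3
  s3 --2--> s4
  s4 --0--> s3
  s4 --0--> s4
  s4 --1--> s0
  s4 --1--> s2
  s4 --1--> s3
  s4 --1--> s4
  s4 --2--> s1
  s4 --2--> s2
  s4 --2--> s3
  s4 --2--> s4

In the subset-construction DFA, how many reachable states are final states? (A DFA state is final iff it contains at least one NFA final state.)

Start state of the DFA: {s0}.
{s0} --0--> {s2, s3, s4}  [new]
{s0} --1--> {s3}  [new]
{s0} --2--> {s0, s1}  [new]
{s2, s3, s4} --0--> {s1, s2, s3, s4}  [new]
{s2, s3, s4} --1--> {s0, s1, s2, s3, s4}  [new]
{s2, s3, s4} --2--> {s0, s1, s2, s3, s4}  [seen]
{s3} --0--> {s3, s4}  [new]
{s3} --1--> {s0, s2}  [new]
{s3} --2--> {s0, s1, s2, s3, s4}  [seen]
{s0, s1} --0--> {s0, s1, s2, s3, s4}  [seen]
{s0, s1} --1--> {s3, s4}  [seen]
{s0, s1} --2--> {s0, s1, s2, s3}  [new]
{s1, s2, s3, s4} --0--> {s0, s1, s2, s3, s4}  [seen]
{s1, s2, s3, s4} --1--> {s0, s1, s2, s3, s4}  [seen]
{s1, s2, s3, s4} --2--> {s0, s1, s2, s3, s4}  [seen]
{s0, s1, s2, s3, s4} --0--> {s0, s1, s2, s3, s4}  [seen]
{s0, s1, s2, s3, s4} --1--> {s0, s1, s2, s3, s4}  [seen]
{s0, s1, s2, s3, s4} --2--> {s0, s1, s2, s3, s4}  [seen]
{s3, s4} --0--> {s3, s4}  [seen]
{s3, s4} --1--> {s0, s2, s3, s4}  [new]
{s3, s4} --2--> {s0, s1, s2, s3, s4}  [seen]
{s0, s2} --0--> {s1, s2, s3, s4}  [seen]
{s0, s2} --1--> {s1, s2, s3, s4}  [seen]
{s0, s2} --2--> {s0, s1, s3}  [new]
{s0, s1, s2, s3} --0--> {s0, s1, s2, s3, s4}  [seen]
{s0, s1, s2, s3} --1--> {s0, s1, s2, s3, s4}  [seen]
{s0, s1, s2, s3} --2--> {s0, s1, s2, s3, s4}  [seen]
{s0, s2, s3, s4} --0--> {s1, s2, s3, s4}  [seen]
{s0, s2, s3, s4} --1--> {s0, s1, s2, s3, s4}  [seen]
{s0, s2, s3, s4} --2--> {s0, s1, s2, s3, s4}  [seen]
{s0, s1, s3} --0--> {s0, s1, s2, s3, s4}  [seen]
{s0, s1, s3} --1--> {s0, s2, s3, s4}  [seen]
{s0, s1, s3} --2--> {s0, s1, s2, s3, s4}  [seen]
Reachable DFA states: {s0}, {s2, s3, s4}, {s3}, {s0, s1}, {s1, s2, s3, s4}, {s0, s1, s2, s3, s4}, {s3, s4}, {s0, s2}, {s0, s1, s2, s3}, {s0, s2, s3, s4}, {s0, s1, s3}.
Accepting DFA states (contain an NFA accepting state): {s2, s3, s4}, {s1, s2, s3, s4}, {s0, s1, s2, s3, s4}, {s3, s4}, {s0, s2}, {s0, s1, s2, s3}, {s0, s2, s3, s4}.

7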